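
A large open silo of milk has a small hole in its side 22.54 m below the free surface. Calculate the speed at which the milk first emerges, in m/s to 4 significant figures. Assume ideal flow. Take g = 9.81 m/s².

21.03 m/s

With the surface at rest and both surface and jet at atmospheric pressure, Bernoulli gives ρg h = ½ρv², so v = √(2gh) = √(2·9.81·22.54) = 21.03 m/s.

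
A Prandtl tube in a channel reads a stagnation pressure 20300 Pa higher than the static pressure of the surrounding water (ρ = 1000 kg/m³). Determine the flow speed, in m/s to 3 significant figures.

v ≈ 6.37 m/s

Bernoulli between the free stream and the stagnation point: ½ρv² = P_stag − P_static.
v = √(2ΔP/ρ) = √(2·20300/1000) = 6.37 m/s.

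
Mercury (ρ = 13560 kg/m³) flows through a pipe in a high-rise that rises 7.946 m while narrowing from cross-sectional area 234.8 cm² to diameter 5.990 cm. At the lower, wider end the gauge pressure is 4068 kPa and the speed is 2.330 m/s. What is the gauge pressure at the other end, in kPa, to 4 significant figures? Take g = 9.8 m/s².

The volume flow rate is constant, so v₂ = (A₁/A₂)v₁ = (234.8/28.18)·2.330 = 19.41 m/s.
Energy conservation along the streamline gives P₂ = P₁ − ½ρ(v₂² − v₁²) − ρg(h₂ − h₁).
P₂ = 4068000 + ½·13560·(2.330² − 19.41²) − 13560·9.8·(+7.946) = 4068000 + (-2519000) − (1056000) = 493500 Pa.

P₂ ≈ 493.5 kPa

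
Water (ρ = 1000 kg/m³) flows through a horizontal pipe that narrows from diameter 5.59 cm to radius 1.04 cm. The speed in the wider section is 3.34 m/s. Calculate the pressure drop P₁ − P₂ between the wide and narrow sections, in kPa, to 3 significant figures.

By continuity, v₂ = v₁·A₁/A₂ = 3.34·(24.5/3.40) = 24.1 m/s.
Along the horizontal streamline, P + ½ρv² is constant.
P₁ − P₂ = ½·1000·(24.1² − 3.34²) = ½·1000·571 = 285000 Pa.

285 kPa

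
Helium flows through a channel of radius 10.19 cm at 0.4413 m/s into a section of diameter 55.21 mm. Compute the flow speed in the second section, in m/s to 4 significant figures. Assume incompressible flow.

v₂ = 6.013 m/s

By continuity, v₂ = v₁·A₁/A₂ = 0.4413·(326.2/23.94) = 6.013 m/s.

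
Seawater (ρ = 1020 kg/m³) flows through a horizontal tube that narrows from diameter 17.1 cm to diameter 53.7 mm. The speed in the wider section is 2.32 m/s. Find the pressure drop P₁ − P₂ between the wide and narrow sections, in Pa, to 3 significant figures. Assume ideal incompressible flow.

By continuity, v₂ = v₁·A₁/A₂ = 2.32·(230/22.6) = 23.5 m/s.
Bernoulli (h₁ = h₂): P₁ − P₂ = ½ρ(v₂² − v₁²).
P₁ − P₂ = ½·1020·(23.5² − 2.32²) = ½·1020·548 = 280000 Pa.

ΔP ≈ 280000 Pa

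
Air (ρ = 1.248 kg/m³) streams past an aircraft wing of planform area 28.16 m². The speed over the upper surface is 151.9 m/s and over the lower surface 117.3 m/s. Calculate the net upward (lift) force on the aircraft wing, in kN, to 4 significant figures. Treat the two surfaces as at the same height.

F ≈ 163.7 kN

The faster flow above has the lower pressure; Bernoulli (same height) gives ΔP = ½ρ(v_up² − v_low²).
ΔP = ½·1.248·(151.9² − 117.3²) = 5812 Pa.
Lift = ΔP · A = 5812 × 28.16 = 163700 N.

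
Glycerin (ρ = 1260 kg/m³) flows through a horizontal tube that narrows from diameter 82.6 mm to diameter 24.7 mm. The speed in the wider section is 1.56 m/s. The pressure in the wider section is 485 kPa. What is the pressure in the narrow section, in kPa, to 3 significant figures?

Mass conservation (A₁v₁ = A₂v₂) gives v₂ = 1.56 × 53.6/4.79 = 17.4 m/s.
With no height change, Bernoulli's equation is P₁ + ½ρv₁² = P₂ + ½ρv₂².
P₂ = P₁ − ½ρ(v₂² − v₁²) = 485000 − ½·1260·(17.4² − 1.56²) = 485000 − 190000 = 295000 Pa.

P₂ ≈ 295 kPa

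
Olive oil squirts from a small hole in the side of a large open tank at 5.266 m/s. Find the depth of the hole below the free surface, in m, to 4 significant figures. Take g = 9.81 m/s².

1.413 m

Inverting v = √(2gh) gives h = v² / 2g.
h = 5.266²/(2·9.81) = 27.73/19.62 = 1.413 m.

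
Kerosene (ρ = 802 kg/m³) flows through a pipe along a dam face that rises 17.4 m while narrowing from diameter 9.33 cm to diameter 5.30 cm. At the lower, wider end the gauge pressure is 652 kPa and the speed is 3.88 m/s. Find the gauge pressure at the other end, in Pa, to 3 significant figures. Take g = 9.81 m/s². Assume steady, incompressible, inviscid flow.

Mass conservation (A₁v₁ = A₂v₂) gives v₂ = 3.88 × 68.4/22.1 = 12.0 m/s.
Applying Bernoulli between the two ends and solving for P₂: P₂ = P₁ + ½ρ(v₁² − v₂²) − ρgΔh.
P₂ = 652000 + ½·802·(3.88² − 12.0²) − 802·9.81·(+17.4) = 652000 + (-51900) − (137000) = 463000 Pa.

P₂ ≈ 463000 Pa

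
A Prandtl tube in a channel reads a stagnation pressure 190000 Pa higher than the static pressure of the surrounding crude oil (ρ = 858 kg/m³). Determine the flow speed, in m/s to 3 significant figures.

At the stagnation point the flow is brought to rest, so Bernoulli gives P_stag − P_static = ½ρv².
v = √(2ΔP/ρ) = √(2·190000/858) = 21.0 m/s.

v ≈ 21.0 m/s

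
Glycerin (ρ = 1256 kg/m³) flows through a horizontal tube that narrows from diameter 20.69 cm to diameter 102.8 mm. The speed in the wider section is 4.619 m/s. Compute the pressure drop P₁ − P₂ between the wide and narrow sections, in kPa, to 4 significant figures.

Mass conservation (A₁v₁ = A₂v₂) gives v₂ = 4.619 × 336.2/83.00 = 18.71 m/s.
With no height change, Bernoulli's equation is P₁ + ½ρv₁² = P₂ + ½ρv₂².
P₁ − P₂ = ½·1256·(18.71² − 4.619²) = ½·1256·328.7 = 206500 Pa.

ΔP ≈ 206.5 kPa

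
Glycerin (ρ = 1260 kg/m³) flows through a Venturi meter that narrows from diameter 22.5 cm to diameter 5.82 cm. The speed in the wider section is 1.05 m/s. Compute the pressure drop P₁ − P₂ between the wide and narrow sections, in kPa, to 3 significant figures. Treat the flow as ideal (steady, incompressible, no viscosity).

154 kPa

By continuity, v₂ = v₁·A₁/A₂ = 1.05·(398/26.6) = 15.7 m/s.
The pipe is horizontal, so Bernoulli reduces to P₁ + ½ρv₁² = P₂ + ½ρv₂².
P₁ − P₂ = ½·1260·(15.7² − 1.05²) = ½·1260·245 = 154000 Pa.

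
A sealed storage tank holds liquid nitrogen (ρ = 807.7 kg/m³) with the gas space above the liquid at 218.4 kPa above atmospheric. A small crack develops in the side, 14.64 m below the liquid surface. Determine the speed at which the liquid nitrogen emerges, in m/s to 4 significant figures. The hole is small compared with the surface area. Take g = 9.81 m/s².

28.78 m/s

Take point 1 at the surface (v₁ ≈ 0) and point 2 at the hole (at atmospheric pressure). Bernoulli: P₁ + ρg h = P_atm + ½ρv₂².
With P₁ − P_atm = 218400 Pa, v₂ = √(2gh + 2ΔP/ρ) = √(2·9.81·14.64 + 2·218400/807.7) = 28.78 m/s.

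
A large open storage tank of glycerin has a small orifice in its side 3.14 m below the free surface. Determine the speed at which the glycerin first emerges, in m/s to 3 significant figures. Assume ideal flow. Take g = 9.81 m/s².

With the surface at rest and both surface and jet at atmospheric pressure, Bernoulli gives ρg h = ½ρv², so v = √(2gh) = √(2·9.81·3.14) = 7.85 m/s.

7.85 m/s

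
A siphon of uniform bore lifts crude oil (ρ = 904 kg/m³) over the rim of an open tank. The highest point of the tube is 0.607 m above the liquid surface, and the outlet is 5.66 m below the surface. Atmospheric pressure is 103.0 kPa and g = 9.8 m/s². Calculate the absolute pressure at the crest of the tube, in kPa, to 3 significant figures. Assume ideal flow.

P_top ≈ 47.5 kPa

From the surface to the outlet (both open to atmosphere, surface at rest): v = √(2g·h_out) = √(2·9.8·5.66) = 10.5 m/s.
With constant cross-section the crest speed equals v; applying Bernoulli from the surface up to the crest, P_top = P_atm − ½ρv² − ρg·h_top.
P_top = 103000 − ½·904·10.5² − 904·9.8·0.607 = 47500 Pa.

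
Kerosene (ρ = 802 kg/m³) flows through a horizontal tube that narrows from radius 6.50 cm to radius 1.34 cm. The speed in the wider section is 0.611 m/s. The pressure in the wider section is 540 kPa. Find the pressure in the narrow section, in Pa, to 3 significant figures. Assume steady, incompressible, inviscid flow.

The volume flow rate is constant, so v₂ = (A₁/A₂)v₁ = (133/5.64)·0.611 = 14.4 m/s.
With no height change, Bernoulli's equation is P₁ + ½ρv₁² = P₂ + ½ρv₂².
P₂ = P₁ − ½ρ(v₂² − v₁²) = 540000 − ½·802·(14.4² − 0.611²) = 540000 − 82700 = 457000 Pa.

P₂ ≈ 457000 Pa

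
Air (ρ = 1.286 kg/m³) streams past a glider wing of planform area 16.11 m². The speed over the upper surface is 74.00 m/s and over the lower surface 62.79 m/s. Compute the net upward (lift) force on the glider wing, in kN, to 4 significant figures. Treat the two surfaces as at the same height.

From P + ½ρv² = const at equal height, P_low − P_up = ½ρ(v_up² − v_low²).
ΔP = ½·1.286·(74.00² − 62.79²) = 986.0 Pa.
Lift = ΔP · A = 986.0 × 16.11 = 15880 N.

F ≈ 15.88 kN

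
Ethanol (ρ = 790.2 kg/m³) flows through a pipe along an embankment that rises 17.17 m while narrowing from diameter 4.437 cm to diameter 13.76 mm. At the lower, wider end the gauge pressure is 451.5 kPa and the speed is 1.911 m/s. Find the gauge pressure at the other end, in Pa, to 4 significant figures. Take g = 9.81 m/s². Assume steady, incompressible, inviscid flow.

P₂ = 163800 Pa

Continuity gives A₁v₁ = A₂v₂, so v₂ = (15.46 cm²)/(1.487 cm²) × 1.911 m/s = 19.87 m/s.
Bernoulli: P₁ + ½ρv₁² + ρg h₁ = P₂ + ½ρv₂² + ρg h₂, so P₂ = P₁ + ½ρ(v₁² − v₂²) − ρg(h₂ − h₁).
P₂ = 451500 + ½·790.2·(1.911² − 19.87²) − 790.2·9.81·(+17.17) = 451500 + (-154600) − (133100) = 163800 Pa.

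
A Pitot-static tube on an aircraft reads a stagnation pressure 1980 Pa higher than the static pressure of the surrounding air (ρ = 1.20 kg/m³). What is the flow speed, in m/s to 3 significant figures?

Bernoulli between the free stream and the stagnation point: ½ρv² = P_stag − P_static.
v = √(2ΔP/ρ) = √(2·1980/1.20) = 57.4 m/s.

v ≈ 57.4 m/s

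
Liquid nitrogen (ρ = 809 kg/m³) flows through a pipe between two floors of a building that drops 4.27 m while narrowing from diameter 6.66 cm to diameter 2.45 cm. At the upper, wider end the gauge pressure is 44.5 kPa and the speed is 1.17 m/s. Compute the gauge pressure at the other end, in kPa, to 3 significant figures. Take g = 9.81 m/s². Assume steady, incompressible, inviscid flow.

Continuity gives A₁v₁ = A₂v₂, so v₂ = (34.8 cm²)/(4.71 cm²) × 1.17 m/s = 8.65 m/s.
Energy conservation along the streamline gives P₂ = P₁ − ½ρ(v₂² − v₁²) − ρg(h₂ − h₁).
P₂ = 44500 + ½·809·(1.17² − 8.65²) − 809·9.81·(−4.27) = 44500 + (-29700) − (-33900) = 48700 Pa.

48.7 kPa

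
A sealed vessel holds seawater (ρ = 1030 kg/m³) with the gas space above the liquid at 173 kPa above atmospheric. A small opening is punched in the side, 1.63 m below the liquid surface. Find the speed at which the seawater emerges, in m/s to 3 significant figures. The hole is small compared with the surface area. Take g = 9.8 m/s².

Take point 1 at the surface (v₁ ≈ 0) and point 2 at the hole (at atmospheric pressure). Bernoulli: P₁ + ρg h = P_atm + ½ρv₂².
With P₁ − P_atm = 173000 Pa, v₂ = √(2gh + 2ΔP/ρ) = √(2·9.8·1.63 + 2·173000/1030) = 19.2 m/s.

v ≈ 19.2 m/s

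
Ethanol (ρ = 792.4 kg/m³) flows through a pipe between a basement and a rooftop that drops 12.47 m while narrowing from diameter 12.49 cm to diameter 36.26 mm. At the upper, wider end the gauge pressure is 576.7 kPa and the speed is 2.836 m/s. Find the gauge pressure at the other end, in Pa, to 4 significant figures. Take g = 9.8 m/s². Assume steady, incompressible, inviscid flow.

Mass conservation (A₁v₁ = A₂v₂) gives v₂ = 2.836 × 122.5/10.33 = 33.65 m/s.
Bernoulli: P₁ + ½ρv₁² + ρg h₁ = P₂ + ½ρv₂² + ρg h₂, so P₂ = P₁ + ½ρ(v₁² − v₂²) − ρg(h₂ − h₁).
P₂ = 576700 + ½·792.4·(2.836² − 33.65²) − 792.4·9.8·(−12.47) = 576700 + (-445400) − (-96840) = 228100 Pa.

P₂ ≈ 228100 Pa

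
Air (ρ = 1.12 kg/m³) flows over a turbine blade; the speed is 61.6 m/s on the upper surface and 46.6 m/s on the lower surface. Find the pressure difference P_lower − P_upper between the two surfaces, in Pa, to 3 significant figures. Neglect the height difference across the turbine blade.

With negligible Δh, P + ½ρv² is constant, so P_low − P_up = ½ρ(v_up² − v_low²).
ΔP = ½·1.12·(61.6² − 46.6²) = 909 Pa.

ΔP = 909 Pa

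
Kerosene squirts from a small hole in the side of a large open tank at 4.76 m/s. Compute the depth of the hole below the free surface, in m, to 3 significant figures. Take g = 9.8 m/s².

Torricelli: v = √(2gh), so h = v²/(2g).
h = 4.76²/(2·9.8) = 22.7/19.60 = 1.16 m.

1.16 m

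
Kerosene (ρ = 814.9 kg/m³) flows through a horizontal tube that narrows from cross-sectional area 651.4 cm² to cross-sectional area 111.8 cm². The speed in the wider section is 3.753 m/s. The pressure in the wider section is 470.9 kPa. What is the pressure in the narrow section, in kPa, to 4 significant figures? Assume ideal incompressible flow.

Mass conservation (A₁v₁ = A₂v₂) gives v₂ = 3.753 × 651.4/111.8 = 21.87 m/s.
Along the horizontal streamline, P + ½ρv² is constant.
P₂ = P₁ − ½ρ(v₂² − v₁²) = 470900 − ½·814.9·(21.87² − 3.753²) = 470900 − 189100 = 281800 Pa.

P₂ ≈ 281.8 kPa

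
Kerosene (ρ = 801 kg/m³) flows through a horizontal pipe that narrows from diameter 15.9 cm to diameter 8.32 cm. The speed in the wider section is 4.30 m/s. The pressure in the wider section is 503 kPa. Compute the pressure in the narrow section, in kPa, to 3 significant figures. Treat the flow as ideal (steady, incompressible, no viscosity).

Mass conservation (A₁v₁ = A₂v₂) gives v₂ = 4.30 × 199/54.4 = 15.7 m/s.
Along the horizontal streamline, P + ½ρv² is constant.
P₂ = P₁ − ½ρ(v₂² − v₁²) = 503000 − ½·801·(15.7² − 4.30²) = 503000 − 91400 = 412000 Pa.

412 kPa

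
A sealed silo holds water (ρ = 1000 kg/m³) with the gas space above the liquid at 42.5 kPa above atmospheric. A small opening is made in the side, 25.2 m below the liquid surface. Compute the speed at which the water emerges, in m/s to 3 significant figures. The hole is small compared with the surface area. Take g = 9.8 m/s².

24.1 m/s

Take point 1 at the surface (v₁ ≈ 0) and point 2 at the hole (at atmospheric pressure). Bernoulli: P₁ + ρg h = P_atm + ½ρv₂².
With P₁ − P_atm = 42500 Pa, v₂ = √(2gh + 2ΔP/ρ) = √(2·9.8·25.2 + 2·42500/1000) = 24.1 m/s.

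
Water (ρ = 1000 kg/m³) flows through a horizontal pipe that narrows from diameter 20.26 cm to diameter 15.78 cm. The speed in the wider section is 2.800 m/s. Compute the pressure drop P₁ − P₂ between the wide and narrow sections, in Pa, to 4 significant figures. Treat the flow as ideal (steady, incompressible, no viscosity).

ΔP = 6732 Pa

The volume flow rate is constant, so v₂ = (A₁/A₂)v₁ = (322.4/195.6)·2.800 = 4.616 m/s.
Bernoulli (h₁ = h₂): P₁ − P₂ = ½ρ(v₂² − v₁²).
P₁ − P₂ = ½·1000·(4.616² − 2.800²) = ½·1000·13.46 = 6732 Pa.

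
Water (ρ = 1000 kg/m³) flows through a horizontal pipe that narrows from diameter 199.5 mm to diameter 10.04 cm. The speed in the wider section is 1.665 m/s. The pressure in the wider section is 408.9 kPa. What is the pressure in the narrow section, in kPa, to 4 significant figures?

P₂ = 388.7 kPa

Mass conservation (A₁v₁ = A₂v₂) gives v₂ = 1.665 × 312.6/79.17 = 6.574 m/s.
With no height change, Bernoulli's equation is P₁ + ½ρv₁² = P₂ + ½ρv₂².
P₂ = P₁ − ½ρ(v₂² − v₁²) = 408900 − ½·1000·(6.574² − 1.665²) = 408900 − 20220 = 388700 Pa.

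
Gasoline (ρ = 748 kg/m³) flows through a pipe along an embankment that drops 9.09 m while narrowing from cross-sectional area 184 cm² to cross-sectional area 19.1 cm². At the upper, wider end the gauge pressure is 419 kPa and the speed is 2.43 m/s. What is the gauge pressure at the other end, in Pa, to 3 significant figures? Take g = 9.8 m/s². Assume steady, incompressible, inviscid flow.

Continuity gives A₁v₁ = A₂v₂, so v₂ = (184 cm²)/(19.1 cm²) × 2.43 m/s = 23.4 m/s.
Applying Bernoulli between the two ends and solving for P₂: P₂ = P₁ + ½ρ(v₁² − v₂²) − ρgΔh.
P₂ = 419000 + ½·748·(2.43² − 23.4²) − 748·9.8·(−9.09) = 419000 + (-203000) − (-66600) = 283000 Pa.

283000 Pa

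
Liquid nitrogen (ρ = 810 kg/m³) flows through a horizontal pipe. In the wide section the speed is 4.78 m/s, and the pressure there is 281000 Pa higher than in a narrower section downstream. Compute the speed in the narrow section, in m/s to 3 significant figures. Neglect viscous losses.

26.8 m/s

Horizontal Bernoulli: P₁ + ½ρv₁² = P₂ + ½ρv₂², so v₂² = v₁² + 2(P₁ − P₂)/ρ.
v₂ = √(4.78² + 2·281000/810) = √(22.8 + 694) = 26.8 m/s.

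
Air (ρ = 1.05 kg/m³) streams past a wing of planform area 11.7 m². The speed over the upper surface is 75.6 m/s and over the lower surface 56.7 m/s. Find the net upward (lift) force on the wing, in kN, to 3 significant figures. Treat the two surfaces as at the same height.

With equal heights on the two surfaces, Bernoulli gives P_lower − P_upper = ½ρ(v_upper² − v_lower²).
ΔP = ½·1.05·(75.6² − 56.7²) = 1310 Pa.
Lift = ΔP · A = 1310 × 11.7 = 15400 N.

15.4 kN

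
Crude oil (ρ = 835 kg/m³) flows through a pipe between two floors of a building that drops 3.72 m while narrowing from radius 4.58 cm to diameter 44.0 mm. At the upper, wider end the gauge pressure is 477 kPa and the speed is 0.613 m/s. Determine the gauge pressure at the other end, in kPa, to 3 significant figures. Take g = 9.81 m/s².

By continuity, v₂ = v₁·A₁/A₂ = 0.613·(65.9/15.2) = 2.66 m/s.
Bernoulli: P₁ + ½ρv₁² + ρg h₁ = P₂ + ½ρv₂² + ρg h₂, so P₂ = P₁ + ½ρ(v₁² − v₂²) − ρg(h₂ − h₁).
P₂ = 477000 + ½·835·(0.613² − 2.66²) − 835·9.81·(−3.72) = 477000 + (-2790) − (-30500) = 505000 Pa.

505 kPa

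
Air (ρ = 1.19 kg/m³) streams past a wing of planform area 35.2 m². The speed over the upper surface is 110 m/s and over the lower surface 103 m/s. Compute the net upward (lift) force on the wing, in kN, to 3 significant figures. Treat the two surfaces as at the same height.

F ≈ 31.2 kN

From P + ½ρv² = const at equal height, P_low − P_up = ½ρ(v_up² − v_low²).
ΔP = ½·1.19·(110² − 103²) = 887 Pa.
Lift = ΔP · A = 887 × 35.2 = 31200 N.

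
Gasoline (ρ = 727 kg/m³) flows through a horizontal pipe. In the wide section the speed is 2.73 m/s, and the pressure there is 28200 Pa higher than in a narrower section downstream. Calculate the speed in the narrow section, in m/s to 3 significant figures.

v₂ ≈ 9.22 m/s

With h₁ = h₂, rearranging Bernoulli gives v₂ = √(v₁² + 2ΔP/ρ).
v₂ = √(2.73² + 2·28200/727) = √(7.45 + 77.6) = 9.22 m/s.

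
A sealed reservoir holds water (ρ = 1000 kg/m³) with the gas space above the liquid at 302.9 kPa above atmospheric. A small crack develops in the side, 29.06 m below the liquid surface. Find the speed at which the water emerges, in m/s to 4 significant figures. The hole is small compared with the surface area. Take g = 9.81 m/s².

Take point 1 at the surface (v₁ ≈ 0) and point 2 at the hole (at atmospheric pressure). Bernoulli: P₁ + ρg h = P_atm + ½ρv₂².
With P₁ − P_atm = 302900 Pa, v₂ = √(2gh + 2ΔP/ρ) = √(2·9.81·29.06 + 2·302900/1000) = 34.29 m/s.

v ≈ 34.29 m/s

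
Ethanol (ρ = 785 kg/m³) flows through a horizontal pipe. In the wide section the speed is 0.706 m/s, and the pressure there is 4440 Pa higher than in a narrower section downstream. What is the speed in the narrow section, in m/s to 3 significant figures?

v₂ ≈ 3.44 m/s

Along the level pipe P + ½ρv² is conserved, hence v₂² = v₁² + 2(P₁ − P₂)/ρ.
v₂ = √(0.706² + 2·4440/785) = √(0.498 + 11.3) = 3.44 m/s.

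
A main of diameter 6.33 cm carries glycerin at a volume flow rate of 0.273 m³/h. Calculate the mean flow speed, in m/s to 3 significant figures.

Q = 0.273 m³/h = 0.0000758 m³/s.
v = Q/A = 0.0000758 / 0.00315 = 0.0241 m/s.

0.0241 m/s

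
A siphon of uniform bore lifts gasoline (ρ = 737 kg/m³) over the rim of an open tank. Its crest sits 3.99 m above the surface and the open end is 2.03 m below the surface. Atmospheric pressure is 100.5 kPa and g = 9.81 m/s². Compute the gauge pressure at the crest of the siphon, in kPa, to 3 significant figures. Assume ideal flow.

Bernoulli surface→outlet gives ½v² = g·h_out, so v = √(2·9.81·2.03) = 6.31 m/s.
The bore is uniform, so the speed at the crest is the same v. Bernoulli surface→crest: P_atm = P_top + ½ρv² + ρg·h_top.
P_top = 100500 − ½·737·6.31² − 737·9.81·3.99 = 57000 Pa. So P_gauge = P_top − P_atm = -43500 Pa.

P_gauge ≈ -43.5 kPa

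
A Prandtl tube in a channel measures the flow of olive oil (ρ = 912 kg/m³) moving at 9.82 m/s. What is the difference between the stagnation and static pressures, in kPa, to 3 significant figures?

Bernoulli between the free stream and the stagnation point: ½ρv² = P_stag − P_static.
ΔP = ½·912·9.82² = 44000 Pa.

ΔP ≈ 44.0 kPa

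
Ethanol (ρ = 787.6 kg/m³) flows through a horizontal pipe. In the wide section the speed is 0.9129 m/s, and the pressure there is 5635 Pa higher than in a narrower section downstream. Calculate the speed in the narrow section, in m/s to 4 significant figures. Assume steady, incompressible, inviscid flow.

v₂ ≈ 3.891 m/s

With h₁ = h₂, rearranging Bernoulli gives v₂ = √(v₁² + 2ΔP/ρ).
v₂ = √(0.9129² + 2·5635/787.6) = √(0.8334 + 14.31) = 3.891 m/s.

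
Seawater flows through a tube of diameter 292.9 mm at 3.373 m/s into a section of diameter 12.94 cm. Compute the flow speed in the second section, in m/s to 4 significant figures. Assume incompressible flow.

Continuity gives A₁v₁ = A₂v₂, so v₂ = (673.8 cm²)/(131.5 cm²) × 3.373 m/s = 17.28 m/s.

v₂ ≈ 17.28 m/s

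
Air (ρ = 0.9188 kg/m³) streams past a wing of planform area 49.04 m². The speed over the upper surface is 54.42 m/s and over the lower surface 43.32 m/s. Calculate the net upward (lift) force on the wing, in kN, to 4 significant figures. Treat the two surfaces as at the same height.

F = 24.44 kN

With equal heights on the two surfaces, Bernoulli gives P_lower − P_upper = ½ρ(v_upper² − v_lower²).
ΔP = ½·0.9188·(54.42² − 43.32²) = 498.4 Pa.
Lift = ΔP · A = 498.4 × 49.04 = 24440 N.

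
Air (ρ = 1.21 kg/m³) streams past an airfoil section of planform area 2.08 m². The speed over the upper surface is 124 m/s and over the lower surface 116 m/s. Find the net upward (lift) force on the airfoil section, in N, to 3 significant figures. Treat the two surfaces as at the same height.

The faster flow above has the lower pressure; Bernoulli (same height) gives ΔP = ½ρ(v_up² − v_low²).
ΔP = ½·1.21·(124² − 116²) = 1160 Pa.
Lift = ΔP · A = 1160 × 2.08 = 2420 N.

F = 2420 N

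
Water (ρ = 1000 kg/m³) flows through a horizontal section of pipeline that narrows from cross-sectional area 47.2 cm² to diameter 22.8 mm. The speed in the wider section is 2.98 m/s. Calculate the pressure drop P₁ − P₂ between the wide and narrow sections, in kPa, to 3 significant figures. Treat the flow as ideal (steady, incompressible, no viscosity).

Mass conservation (A₁v₁ = A₂v₂) gives v₂ = 2.98 × 47.2/4.08 = 34.5 m/s.
Bernoulli (h₁ = h₂): P₁ − P₂ = ½ρ(v₂² − v₁²).
P₁ − P₂ = ½·1000·(34.5² − 2.98²) = ½·1000·1180 = 589000 Pa.

ΔP ≈ 589 kPa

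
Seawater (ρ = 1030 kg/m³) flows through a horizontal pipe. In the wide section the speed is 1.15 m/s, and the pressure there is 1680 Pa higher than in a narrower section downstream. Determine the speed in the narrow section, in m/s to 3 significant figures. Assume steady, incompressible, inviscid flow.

v₂ = 2.14 m/s

Along the level pipe P + ½ρv² is conserved, hence v₂² = v₁² + 2(P₁ − P₂)/ρ.
v₂ = √(1.15² + 2·1680/1030) = √(1.32 + 3.26) = 2.14 m/s.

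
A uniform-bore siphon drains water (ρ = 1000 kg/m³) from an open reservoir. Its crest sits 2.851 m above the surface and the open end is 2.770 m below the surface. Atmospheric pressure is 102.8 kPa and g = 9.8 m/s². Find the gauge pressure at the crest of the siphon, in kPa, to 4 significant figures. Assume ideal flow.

Bernoulli surface→outlet gives ½v² = g·h_out, so v = √(2·9.8·2.770) = 7.368 m/s.
The bore is uniform, so the speed at the crest is the same v. Bernoulli surface→crest: P_atm = P_top + ½ρv² + ρg·h_top.
P_top = 102800 − ½·1000·7.368² − 1000·9.8·2.851 = 47710 Pa. So P_gauge = P_top − P_atm = -55090 Pa.

P_gauge ≈ -55.09 kPa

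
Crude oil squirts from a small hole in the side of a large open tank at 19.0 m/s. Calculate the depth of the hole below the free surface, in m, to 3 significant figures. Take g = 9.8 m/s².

h ≈ 18.4 m

Inverting v = √(2gh) gives h = v² / 2g.
h = 19.0²/(2·9.8) = 361/19.60 = 18.4 m.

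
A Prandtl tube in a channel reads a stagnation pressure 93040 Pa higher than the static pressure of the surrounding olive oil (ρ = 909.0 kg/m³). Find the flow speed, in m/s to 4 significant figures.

v ≈ 14.31 m/s

Bernoulli between the free stream and the stagnation point: ½ρv² = P_stag − P_static.
v = √(2ΔP/ρ) = √(2·93040/909.0) = 14.31 m/s.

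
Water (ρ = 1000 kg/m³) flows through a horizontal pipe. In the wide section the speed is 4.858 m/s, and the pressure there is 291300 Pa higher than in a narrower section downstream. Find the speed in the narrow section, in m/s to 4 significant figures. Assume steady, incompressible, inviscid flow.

Along the level pipe P + ½ρv² is conserved, hence v₂² = v₁² + 2(P₁ − P₂)/ρ.
v₂ = √(4.858² + 2·291300/1000) = √(23.60 + 582.6) = 24.62 m/s.

v₂ ≈ 24.62 m/s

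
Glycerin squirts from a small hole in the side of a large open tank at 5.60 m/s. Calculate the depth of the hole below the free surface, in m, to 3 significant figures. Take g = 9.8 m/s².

1.60 m

Torricelli: v = √(2gh), so h = v²/(2g).
h = 5.60²/(2·9.8) = 31.4/19.60 = 1.60 m.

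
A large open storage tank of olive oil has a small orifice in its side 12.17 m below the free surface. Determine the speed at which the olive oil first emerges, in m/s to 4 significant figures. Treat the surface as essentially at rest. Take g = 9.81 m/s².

15.45 m/s

The surface is effectively still and both ends are open, so ½v² = gh and v = √(2·9.81·12.17) = 15.45 m/s.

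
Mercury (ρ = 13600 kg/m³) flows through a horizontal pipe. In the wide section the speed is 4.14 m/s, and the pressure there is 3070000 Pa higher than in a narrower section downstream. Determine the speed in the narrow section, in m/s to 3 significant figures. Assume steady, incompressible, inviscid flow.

21.6 m/s

With h₁ = h₂, rearranging Bernoulli gives v₂ = √(v₁² + 2ΔP/ρ).
v₂ = √(4.14² + 2·3070000/13600) = √(17.1 + 451) = 21.6 m/s.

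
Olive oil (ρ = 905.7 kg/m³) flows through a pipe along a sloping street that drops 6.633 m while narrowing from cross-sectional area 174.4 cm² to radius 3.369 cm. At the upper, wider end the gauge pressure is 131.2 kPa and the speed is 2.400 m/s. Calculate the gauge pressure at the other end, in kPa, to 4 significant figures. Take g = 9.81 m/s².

Continuity gives A₁v₁ = A₂v₂, so v₂ = (174.4 cm²)/(35.66 cm²) × 2.400 m/s = 11.74 m/s.
Applying Bernoulli between the two ends and solving for P₂: P₂ = P₁ + ½ρ(v₁² − v₂²) − ρgΔh.
P₂ = 131200 + ½·905.7·(2.400² − 11.74²) − 905.7·9.81·(−6.633) = 131200 + (-59790) − (-58930) = 130300 Pa.

P₂ ≈ 130.3 kPa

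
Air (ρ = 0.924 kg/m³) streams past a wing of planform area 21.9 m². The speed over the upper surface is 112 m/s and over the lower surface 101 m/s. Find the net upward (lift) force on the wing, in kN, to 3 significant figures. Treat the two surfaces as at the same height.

From P + ½ρv² = const at equal height, P_low − P_up = ½ρ(v_up² − v_low²).
ΔP = ½·0.924·(112² − 101²) = 1080 Pa.
Lift = ΔP · A = 1080 × 21.9 = 23700 N.

F ≈ 23.7 kN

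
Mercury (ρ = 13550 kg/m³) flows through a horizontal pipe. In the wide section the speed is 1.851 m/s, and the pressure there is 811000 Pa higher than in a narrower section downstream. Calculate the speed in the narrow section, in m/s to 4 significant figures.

11.10 m/s

With h₁ = h₂, rearranging Bernoulli gives v₂ = √(v₁² + 2ΔP/ρ).
v₂ = √(1.851² + 2·811000/13550) = √(3.426 + 119.7) = 11.10 m/s.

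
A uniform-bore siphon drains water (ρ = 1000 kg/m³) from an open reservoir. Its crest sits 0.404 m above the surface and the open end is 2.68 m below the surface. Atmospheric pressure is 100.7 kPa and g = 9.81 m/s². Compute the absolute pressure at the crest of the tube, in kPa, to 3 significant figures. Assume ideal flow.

Bernoulli surface→outlet gives ½v² = g·h_out, so v = √(2·9.81·2.68) = 7.25 m/s.
With constant cross-section the crest speed equals v; applying Bernoulli from the surface up to the crest, P_top = P_atm − ½ρv² − ρg·h_top.
P_top = 100700 − ½·1000·7.25² − 1000·9.81·0.404 = 70400 Pa.

P_top ≈ 70.4 kPa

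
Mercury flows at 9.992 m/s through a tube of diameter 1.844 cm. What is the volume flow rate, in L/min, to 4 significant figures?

Q = A·v = 0.0002671 m² × 9.992 m/s = 0.002668 m³/s.
Converting: 0.002668 m³/s × 60000 = 160.1 L/min.

Q = 160.1 L/min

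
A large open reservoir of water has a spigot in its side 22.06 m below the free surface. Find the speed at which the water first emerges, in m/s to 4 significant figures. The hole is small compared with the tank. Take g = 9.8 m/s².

20.79 m/s

The surface is effectively still and both ends are open, so ½v² = gh and v = √(2·9.8·22.06) = 20.79 m/s.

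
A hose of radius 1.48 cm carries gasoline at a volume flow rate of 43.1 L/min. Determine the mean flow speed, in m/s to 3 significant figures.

v ≈ 1.04 m/s

Q = 43.1 L/min = 0.000718 m³/s.
v = Q/A = 0.000718 / 0.000688 = 1.04 m/s.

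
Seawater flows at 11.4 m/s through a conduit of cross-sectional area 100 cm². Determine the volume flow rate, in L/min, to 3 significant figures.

6840 L/min

Q = A·v = 0.0100 m² × 11.4 m/s = 0.114 m³/s.
Converting: 0.114 m³/s × 60000 = 6840 L/min.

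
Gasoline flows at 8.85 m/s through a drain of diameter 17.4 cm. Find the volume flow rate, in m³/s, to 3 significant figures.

Q = 0.210 m³/s

Q = A·v = 0.0238 m² × 8.85 m/s = 0.210 m³/s.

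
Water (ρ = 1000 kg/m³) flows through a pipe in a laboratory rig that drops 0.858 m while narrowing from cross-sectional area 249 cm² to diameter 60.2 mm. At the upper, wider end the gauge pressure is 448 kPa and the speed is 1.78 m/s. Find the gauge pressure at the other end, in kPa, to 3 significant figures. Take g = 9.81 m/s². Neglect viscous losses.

337 kPa

By continuity, v₂ = v₁·A₁/A₂ = 1.78·(249/28.5) = 15.6 m/s.
Energy conservation along the streamline gives P₂ = P₁ − ½ρ(v₂² − v₁²) − ρg(h₂ − h₁).
P₂ = 448000 + ½·1000·(1.78² − 15.6²) − 1000·9.81·(−0.858) = 448000 + (-120000) − (-8420) = 337000 Pa.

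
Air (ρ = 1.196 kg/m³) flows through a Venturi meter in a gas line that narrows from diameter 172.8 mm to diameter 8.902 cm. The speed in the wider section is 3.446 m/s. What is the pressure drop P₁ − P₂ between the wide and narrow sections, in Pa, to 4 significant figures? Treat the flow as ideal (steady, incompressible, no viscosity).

The volume flow rate is constant, so v₂ = (A₁/A₂)v₁ = (234.5/62.24)·3.446 = 12.98 m/s.
Along the horizontal streamline, P + ½ρv² is constant.
P₁ − P₂ = ½·1.196·(12.98² − 3.446²) = ½·1.196·156.7 = 93.72 Pa.

ΔP ≈ 93.72 Pa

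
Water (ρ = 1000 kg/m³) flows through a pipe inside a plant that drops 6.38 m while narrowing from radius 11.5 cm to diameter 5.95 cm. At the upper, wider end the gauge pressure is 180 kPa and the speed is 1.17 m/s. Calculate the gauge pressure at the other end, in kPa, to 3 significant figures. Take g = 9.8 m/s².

Mass conservation (A₁v₁ = A₂v₂) gives v₂ = 1.17 × 415/27.8 = 17.5 m/s.
Bernoulli: P₁ + ½ρv₁² + ρg h₁ = P₂ + ½ρv₂² + ρg h₂, so P₂ = P₁ + ½ρ(v₁² − v₂²) − ρg(h₂ − h₁).
P₂ = 180000 + ½·1000·(1.17² − 17.5²) − 1000·9.8·(−6.38) = 180000 + (-152000) − (-62500) = 90400 Pa.

P₂ ≈ 90.4 kPa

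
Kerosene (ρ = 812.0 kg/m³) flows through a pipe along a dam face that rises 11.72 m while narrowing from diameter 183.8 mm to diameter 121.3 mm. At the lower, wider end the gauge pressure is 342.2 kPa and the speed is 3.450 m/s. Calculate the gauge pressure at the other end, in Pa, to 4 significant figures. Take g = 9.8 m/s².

P₂ ≈ 228300 Pa

Mass conservation (A₁v₁ = A₂v₂) gives v₂ = 3.450 × 265.3/115.6 = 7.921 m/s.
Applying Bernoulli between the two ends and solving for P₂: P₂ = P₁ + ½ρ(v₁² − v₂²) − ρgΔh.
P₂ = 342200 + ½·812.0·(3.450² − 7.921²) − 812.0·9.8·(+11.72) = 342200 + (-20640) − (93260) = 228300 Pa.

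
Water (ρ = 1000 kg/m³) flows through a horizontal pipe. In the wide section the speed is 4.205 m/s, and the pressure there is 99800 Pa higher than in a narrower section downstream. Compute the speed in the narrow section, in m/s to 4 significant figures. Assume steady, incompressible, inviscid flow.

Horizontal Bernoulli: P₁ + ½ρv₁² = P₂ + ½ρv₂², so v₂² = v₁² + 2(P₁ − P₂)/ρ.
v₂ = √(4.205² + 2·99800/1000) = √(17.68 + 199.6) = 14.74 m/s.

14.74 m/s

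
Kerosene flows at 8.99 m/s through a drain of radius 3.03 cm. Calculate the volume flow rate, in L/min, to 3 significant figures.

Q ≈ 1560 L/min

Q = A·v = 0.00288 m² × 8.99 m/s = 0.0259 m³/s.
Converting: 0.0259 m³/s × 60000 = 1560 L/min.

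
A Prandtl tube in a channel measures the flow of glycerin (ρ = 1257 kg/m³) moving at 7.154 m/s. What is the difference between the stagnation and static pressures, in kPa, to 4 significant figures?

32.17 kPa

The dynamic pressure equals the rise in static pressure at the stagnation point: ΔP = ½ρv².
ΔP = ½·1257·7.154² = 32170 Pa.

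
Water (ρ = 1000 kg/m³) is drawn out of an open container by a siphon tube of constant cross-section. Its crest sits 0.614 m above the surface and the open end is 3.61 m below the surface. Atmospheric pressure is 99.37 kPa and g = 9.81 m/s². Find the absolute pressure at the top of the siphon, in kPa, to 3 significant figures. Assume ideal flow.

From the surface to the outlet (both open to atmosphere, surface at rest): v = √(2g·h_out) = √(2·9.81·3.61) = 8.42 m/s.
With constant cross-section the crest speed equals v; applying Bernoulli from the surface up to the crest, P_top = P_atm − ½ρv² − ρg·h_top.
P_top = 99370 − ½·1000·8.42² − 1000·9.81·0.614 = 57900 Pa.

P_top ≈ 57.9 kPa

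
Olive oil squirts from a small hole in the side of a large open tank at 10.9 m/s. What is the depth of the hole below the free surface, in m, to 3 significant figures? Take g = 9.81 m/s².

h = 6.06 m

Torricelli: v = √(2gh), so h = v²/(2g).
h = 10.9²/(2·9.81) = 119/19.62 = 6.06 m.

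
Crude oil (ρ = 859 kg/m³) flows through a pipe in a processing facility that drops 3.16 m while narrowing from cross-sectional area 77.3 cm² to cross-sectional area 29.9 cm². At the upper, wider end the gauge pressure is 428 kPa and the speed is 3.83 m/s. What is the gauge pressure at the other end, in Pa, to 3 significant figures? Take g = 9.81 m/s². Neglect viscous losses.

The volume flow rate is constant, so v₂ = (A₁/A₂)v₁ = (77.3/29.9)·3.83 = 9.90 m/s.
Applying Bernoulli between the two ends and solving for P₂: P₂ = P₁ + ½ρ(v₁² − v₂²) − ρgΔh.
P₂ = 428000 + ½·859·(3.83² − 9.90²) − 859·9.81·(−3.16) = 428000 + (-35800) − (-26600) = 419000 Pa.

P₂ ≈ 419000 Pa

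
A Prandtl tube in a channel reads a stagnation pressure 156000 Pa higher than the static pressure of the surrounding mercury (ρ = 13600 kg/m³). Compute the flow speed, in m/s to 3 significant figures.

At the stagnation point the flow is brought to rest, so Bernoulli gives P_stag − P_static = ½ρv².
v = √(2ΔP/ρ) = √(2·156000/13600) = 4.79 m/s.

4.79 m/s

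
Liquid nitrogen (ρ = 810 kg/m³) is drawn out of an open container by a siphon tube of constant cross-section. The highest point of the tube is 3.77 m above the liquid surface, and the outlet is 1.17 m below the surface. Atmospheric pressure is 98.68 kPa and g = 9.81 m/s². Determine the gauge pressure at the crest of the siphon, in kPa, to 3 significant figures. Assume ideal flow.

Bernoulli surface→outlet gives ½v² = g·h_out, so v = √(2·9.81·1.17) = 4.79 m/s.
The bore is uniform, so the speed at the crest is the same v. Bernoulli surface→crest: P_atm = P_top + ½ρv² + ρg·h_top.
P_top = 98680 − ½·810·4.79² − 810·9.81·3.77 = 59400 Pa. So P_gauge = P_top − P_atm = -39300 Pa.

-39.3 kPa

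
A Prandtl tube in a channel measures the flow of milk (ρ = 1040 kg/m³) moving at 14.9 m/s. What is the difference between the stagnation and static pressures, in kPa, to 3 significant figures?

Bernoulli between the free stream and the stagnation point: ½ρv² = P_stag − P_static.
ΔP = ½·1040·14.9² = 115000 Pa.

ΔP = 115 kPa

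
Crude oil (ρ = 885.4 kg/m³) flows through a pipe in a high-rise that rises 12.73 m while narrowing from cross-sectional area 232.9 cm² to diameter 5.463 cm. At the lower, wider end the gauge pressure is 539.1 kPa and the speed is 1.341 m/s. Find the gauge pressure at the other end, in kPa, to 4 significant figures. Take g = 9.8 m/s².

P₂ = 350.8 kPa

Mass conservation (A₁v₁ = A₂v₂) gives v₂ = 1.341 × 232.9/23.44 = 13.32 m/s.
Energy conservation along the streamline gives P₂ = P₁ − ½ρ(v₂² − v₁²) − ρg(h₂ − h₁).
P₂ = 539100 + ½·885.4·(1.341² − 13.32²) − 885.4·9.8·(+12.73) = 539100 + (-77800) − (110500) = 350800 Pa.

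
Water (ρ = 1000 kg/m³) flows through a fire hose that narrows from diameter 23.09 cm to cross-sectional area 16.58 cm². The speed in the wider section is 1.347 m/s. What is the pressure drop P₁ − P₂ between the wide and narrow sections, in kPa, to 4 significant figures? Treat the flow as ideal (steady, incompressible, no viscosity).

577.7 kPa

Continuity gives A₁v₁ = A₂v₂, so v₂ = (418.7 cm²)/(16.58 cm²) × 1.347 m/s = 34.02 m/s.
The pipe is horizontal, so Bernoulli reduces to P₁ + ½ρv₁² = P₂ + ½ρv₂².
P₁ − P₂ = ½·1000·(34.02² − 1.347²) = ½·1000·1155 = 577700 Pa.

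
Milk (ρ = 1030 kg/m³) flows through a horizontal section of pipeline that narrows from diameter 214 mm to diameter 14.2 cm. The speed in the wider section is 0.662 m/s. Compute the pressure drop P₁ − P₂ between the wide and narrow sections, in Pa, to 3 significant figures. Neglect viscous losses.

938 Pa

The volume flow rate is constant, so v₂ = (A₁/A₂)v₁ = (360/158)·0.662 = 1.50 m/s.
Bernoulli (h₁ = h₂): P₁ − P₂ = ½ρ(v₂² − v₁²).
P₁ − P₂ = ½·1030·(1.50² − 0.662²) = ½·1030·1.82 = 938 Pa.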